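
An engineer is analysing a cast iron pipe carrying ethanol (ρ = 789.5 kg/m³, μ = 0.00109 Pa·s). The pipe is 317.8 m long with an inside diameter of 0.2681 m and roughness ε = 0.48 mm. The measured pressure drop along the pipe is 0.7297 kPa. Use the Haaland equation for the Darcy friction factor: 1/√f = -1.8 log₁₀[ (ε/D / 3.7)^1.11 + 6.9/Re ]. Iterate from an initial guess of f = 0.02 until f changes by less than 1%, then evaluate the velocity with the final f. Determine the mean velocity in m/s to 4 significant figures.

Rearranging Darcy-Weisbach: V = √(2·ΔP·D/(f·L·ρ)). With ε/D = 0.00048/0.2681 = 0.00179, iterate starting from f = 0.02:
  f = 0.02 → V = √(2·729.7·0.2681/(0.02·317.8·789.5)) = 0.2792 m/s; Re = ρVD/μ = 5.422e+04; f → 0.02558
  f = 0.02558 → V = 0.2469 m/s; Re = 4.794e+04; f → 0.0259
  f = 0.0259 → V = 0.2454 m/s; Re = 4.765e+04; f → 0.02591
Converged (Δf/f < 1%). With the final f = 0.02591: V = √(2·729.7·0.2681/(0.02591·317.8·789.5)) = 0.2453 m/s.

V ≈ 0.2453 m/s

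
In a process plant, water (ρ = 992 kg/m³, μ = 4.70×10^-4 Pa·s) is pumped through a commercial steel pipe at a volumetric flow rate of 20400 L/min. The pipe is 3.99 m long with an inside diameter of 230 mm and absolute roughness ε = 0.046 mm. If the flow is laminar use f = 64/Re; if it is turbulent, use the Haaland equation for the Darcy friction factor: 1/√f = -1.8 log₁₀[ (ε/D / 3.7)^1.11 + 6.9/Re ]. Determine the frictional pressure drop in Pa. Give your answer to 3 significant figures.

ΔP ≈ 8060 Pa

Q = 20400 L/min = 20400/60000 = 0.34 m³/s.
Cross-sectional area A = πD²/4 = π(0.23)²/4 = 0.04155 m²; mean velocity V = Q/A = 0.34/0.04155 = 8.183 m/s.
Reynolds number Re = ρVD/μ = 992 · 8.183 · 0.23 / 0.00047 = 3.973e+06.
Re > 4000 → turbulent. Relative roughness ε/D = 4.6e-05/0.23 = 0.0002. Haaland: 1/√f = -1.8 log₁₀[(0.0002/3.7)^1.11 + 6.9/3.973e+06] = -1.8 log₁₀[1.83e-05 + 1.74e-06] = 8.455, so f = 0.01399.
Darcy-Weisbach: ΔP = f(L/D)(ρV²/2) = 0.01399·(3.99/0.23)·(992·8.183²/2) = 0.01399·17.35·3.322e+04 = 8060 Pa.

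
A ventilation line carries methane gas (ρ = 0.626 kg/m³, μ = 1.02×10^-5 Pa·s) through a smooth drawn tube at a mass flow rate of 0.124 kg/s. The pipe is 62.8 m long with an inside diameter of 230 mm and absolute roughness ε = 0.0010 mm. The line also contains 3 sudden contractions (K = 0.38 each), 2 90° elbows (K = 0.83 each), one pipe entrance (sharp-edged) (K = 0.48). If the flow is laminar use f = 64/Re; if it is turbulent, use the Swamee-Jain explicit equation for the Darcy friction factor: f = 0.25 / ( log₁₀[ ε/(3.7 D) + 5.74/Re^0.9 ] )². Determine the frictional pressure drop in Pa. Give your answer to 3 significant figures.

ΔP ≈ 61.1 Pa

A = πD²/4 = π(0.23)²/4 = 0.04155 m²; mean velocity V = ṁ/(ρA) = 0.124/(0.626 · 0.04155) = 4.768 m/s.
Reynolds number Re = ρVD/μ = 0.626 · 4.768 · 0.23 / 1.02e-05 = 6.73e+04.
Re > 4000 → turbulent. Relative roughness ε/D = 1e-06/0.23 = 4.35e-06. Swamee-Jain: f = 0.25/(log₁₀[4.35e-06/3.7 + 5.74/6.73e+04^0.9])² = 0.25/(log₁₀[1.18e-06 + 0.000259])² = 0.25/(-3.584)² = 0.01946.
Total minor-loss coefficient ΣK = 3·0.38 + 2·0.83 + 1·0.48 = 3.28.
ΔP = [f·L/D + ΣK]·(ρV²/2) = [0.01946·62.8/0.23 + 3.28]·(0.626·4.768²/2) = [5.313 + 3.28]·7.115 = 61.14 Pa.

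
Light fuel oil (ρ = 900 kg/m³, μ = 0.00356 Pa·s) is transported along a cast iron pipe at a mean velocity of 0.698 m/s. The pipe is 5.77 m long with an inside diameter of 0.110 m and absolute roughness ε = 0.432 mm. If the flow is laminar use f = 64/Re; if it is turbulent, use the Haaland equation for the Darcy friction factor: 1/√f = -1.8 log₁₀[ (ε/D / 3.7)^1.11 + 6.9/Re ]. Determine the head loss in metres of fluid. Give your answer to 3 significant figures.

Reynolds number Re = ρVD/μ = 900 · 0.698 · 0.11 / 0.00356 = 1.941e+04.
Re > 4000 → turbulent. Relative roughness ε/D = 0.000432/0.11 = 0.00393. Haaland: 1/√f = -1.8 log₁₀[(0.00393/3.7)^1.11 + 6.9/1.941e+04] = -1.8 log₁₀[0.0005 + 0.000355] = 5.522, so f = 0.03279.
Darcy-Weisbach: ΔP = f(L/D)(ρV²/2) = 0.03279·(5.77/0.11)·(900·0.698²/2) = 0.03279·52.45·219.2 = 377.1 Pa.
Head loss h_f = ΔP/(ρg) = 377.1/(900·9.81) = 0.0427 m.

h_f ≈ 0.0427 m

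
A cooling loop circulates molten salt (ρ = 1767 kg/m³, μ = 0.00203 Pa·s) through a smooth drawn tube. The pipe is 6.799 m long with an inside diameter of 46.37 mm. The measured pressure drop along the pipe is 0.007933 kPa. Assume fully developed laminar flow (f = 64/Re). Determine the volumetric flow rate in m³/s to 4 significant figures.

For laminar flow, f = 64/Re with Re = ρVD/μ, so Darcy-Weisbach reduces to ΔP = 32μLV/D². Solving for V: V = ΔP·D²/(32μL) = 7.933·(0.04637)²/(32·0.00203·6.799) = 0.03862 m/s.
Check: Re = ρVD/μ = 1767·0.03862·0.04637/0.00203 = 1559 < 2300, so the laminar assumption holds.
Q = V·A = 0.03862·(π/4·0.04637²) = 6.522e-05 m³/s = 6.522×10^-5 m³/s.

Q ≈ 6.522×10^-5 m³/s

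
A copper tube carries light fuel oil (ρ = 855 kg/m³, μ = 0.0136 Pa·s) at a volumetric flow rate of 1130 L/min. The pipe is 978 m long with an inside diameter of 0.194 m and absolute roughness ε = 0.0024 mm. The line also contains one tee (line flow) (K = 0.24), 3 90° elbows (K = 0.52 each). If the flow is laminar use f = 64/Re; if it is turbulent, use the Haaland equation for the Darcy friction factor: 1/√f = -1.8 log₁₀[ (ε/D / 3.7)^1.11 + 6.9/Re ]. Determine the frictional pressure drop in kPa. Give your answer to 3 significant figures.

ΔP ≈ 29.3 kPa

Q = 1130 L/min = 1130/60000 = 0.01883 m³/s.
Cross-sectional area A = πD²/4 = π(0.194)²/4 = 0.02956 m²; mean velocity V = Q/A = 0.01883/0.02956 = 0.6371 m/s.
Reynolds number Re = ρVD/μ = 855 · 0.6371 · 0.194 / 0.0136 = 7771.
Re > 4000 → turbulent. Relative roughness ε/D = 2.4e-06/0.194 = 1.24e-05. Haaland: 1/√f = -1.8 log₁₀[(1.24e-05/3.7)^1.11 + 6.9/7771] = -1.8 log₁₀[8.35e-07 + 0.000888] = 5.492, so f = 0.03315.
Total minor-loss coefficient ΣK = 1·0.24 + 3·0.52 = 1.8.
ΔP = [f·L/D + ΣK]·(ρV²/2) = [0.03315·978/0.194 + 1.8]·(855·0.6371²/2) = [167.1 + 1.8]·173.5 = 2.932e+04 Pa.
ΔP = 2.932e+04 Pa = 29.3 kPa.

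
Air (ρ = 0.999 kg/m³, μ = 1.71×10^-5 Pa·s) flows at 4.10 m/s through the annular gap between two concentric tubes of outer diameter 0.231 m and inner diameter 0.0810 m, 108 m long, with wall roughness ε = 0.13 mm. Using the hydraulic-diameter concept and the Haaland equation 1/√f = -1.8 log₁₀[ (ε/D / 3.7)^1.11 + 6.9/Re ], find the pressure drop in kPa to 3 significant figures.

Hydraulic diameter D_h = 4A/P = D_o - D_i = 0.231 - 0.081 = 0.15 m.
Re = ρVD_h/μ = 0.999·4.1·0.15/1.71e-05 = 3.593e+04.
ε/D_h = 0.00013/0.15 = 0.000867; Haaland gives 1/√f = -1.8 log₁₀[9.34e-05+0.000192] = 6.38, so f = 0.02457.
ΔP = f(L/D_h)(ρV²/2) = 0.02457·108/0.15·8.397 = 148.5 Pa.
ΔP = 0.149 kPa.

ΔP ≈ 0.149 kPa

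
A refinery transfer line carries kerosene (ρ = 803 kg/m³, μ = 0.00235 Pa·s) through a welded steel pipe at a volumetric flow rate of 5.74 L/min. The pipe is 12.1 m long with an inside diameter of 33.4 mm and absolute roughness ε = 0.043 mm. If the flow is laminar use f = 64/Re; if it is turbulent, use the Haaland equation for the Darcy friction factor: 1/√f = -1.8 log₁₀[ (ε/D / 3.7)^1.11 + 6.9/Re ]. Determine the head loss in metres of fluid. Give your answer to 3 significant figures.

h_f ≈ 0.0113 m

Q = 5.74 L/min = 5.74/60000 = 9.567e-05 m³/s.
Cross-sectional area A = πD²/4 = π(0.0334)²/4 = 0.0008762 m²; mean velocity V = Q/A = 9.567e-05/0.0008762 = 0.1092 m/s.
Reynolds number Re = ρVD/μ = 803 · 0.1092 · 0.0334 / 0.00235 = 1246.
Re < 2300 → laminar flow, so f = 64/Re = 64/1246 = 0.05136 (the turbulent correlation is not needed).
Darcy-Weisbach: ΔP = f(L/D)(ρV²/2) = 0.05136·(12.1/0.0334)·(803·0.1092²/2) = 0.05136·362.3·4.787 = 89.06 Pa.
Head loss h_f = ΔP/(ρg) = 89.06/(803·9.81) = 0.0113 m.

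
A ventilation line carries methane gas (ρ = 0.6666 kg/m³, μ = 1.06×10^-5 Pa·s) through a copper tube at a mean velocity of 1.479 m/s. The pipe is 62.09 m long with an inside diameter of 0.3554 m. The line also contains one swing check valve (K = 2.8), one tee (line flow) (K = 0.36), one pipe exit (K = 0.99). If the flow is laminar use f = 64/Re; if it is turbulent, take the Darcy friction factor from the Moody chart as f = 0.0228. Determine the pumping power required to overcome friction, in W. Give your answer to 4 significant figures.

P ≈ 0.8700 W

Reynolds number Re = ρVD/μ = 0.6666 · 1.479 · 0.3554 / 1.06e-05 = 3.306e+04.
Re > 4000 → turbulent; use the Moody-chart value f = 0.0228.
Total minor-loss coefficient ΣK = 1·2.8 + 1·0.36 + 1·0.99 = 4.15.
ΔP = [f·L/D + ΣK]·(ρV²/2) = [0.0228·62.09/0.3554 + 4.15]·(0.6666·1.479²/2) = [3.983 + 4.15]·0.7291 = 5.93 Pa.
Q = V·A = 1.479·0.0992 = 0.1467 m³/s.
Pumping power P = QΔP = 0.1467·5.93 = 0.87002 W = 0.8700 W.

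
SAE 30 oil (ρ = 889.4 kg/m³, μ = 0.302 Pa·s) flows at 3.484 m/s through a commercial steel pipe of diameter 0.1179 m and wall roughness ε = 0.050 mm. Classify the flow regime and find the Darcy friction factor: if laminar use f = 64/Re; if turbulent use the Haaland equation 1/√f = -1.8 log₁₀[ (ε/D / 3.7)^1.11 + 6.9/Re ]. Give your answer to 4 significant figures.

Re = ρVD/μ = 889.4·3.484·0.1179/0.302 = 1210.
Re < 2300 → laminar, so f = 64/Re = 0.05291 (roughness is irrelevant in laminar flow).

f ≈ 0.05291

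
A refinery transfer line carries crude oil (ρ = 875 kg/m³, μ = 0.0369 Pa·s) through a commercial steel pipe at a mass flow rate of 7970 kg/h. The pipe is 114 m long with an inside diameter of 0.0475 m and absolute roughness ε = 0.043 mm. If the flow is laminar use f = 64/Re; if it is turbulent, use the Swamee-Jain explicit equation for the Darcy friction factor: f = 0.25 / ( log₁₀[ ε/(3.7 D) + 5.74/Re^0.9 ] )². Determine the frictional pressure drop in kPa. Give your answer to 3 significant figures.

ṁ = 7970 kg/h = 7970/3600 = 2.214 kg/s.
A = πD²/4 = π(0.0475)²/4 = 0.001772 m²; mean velocity V = ṁ/(ρA) = 2.214/(875 · 0.001772) = 1.428 m/s.
Reynolds number Re = ρVD/μ = 875 · 1.428 · 0.0475 / 0.0369 = 1608.
Re < 2300 → laminar flow, so f = 64/Re = 64/1608 = 0.0398 (the turbulent correlation is not needed).
Darcy-Weisbach: ΔP = f(L/D)(ρV²/2) = 0.0398·(114/0.0475)·(875·1.428²/2) = 0.0398·2400·891.9 = 8.519e+04 Pa.
ΔP = 8.519e+04 Pa = 85.2 kPa.

ΔP ≈ 85.2 kPa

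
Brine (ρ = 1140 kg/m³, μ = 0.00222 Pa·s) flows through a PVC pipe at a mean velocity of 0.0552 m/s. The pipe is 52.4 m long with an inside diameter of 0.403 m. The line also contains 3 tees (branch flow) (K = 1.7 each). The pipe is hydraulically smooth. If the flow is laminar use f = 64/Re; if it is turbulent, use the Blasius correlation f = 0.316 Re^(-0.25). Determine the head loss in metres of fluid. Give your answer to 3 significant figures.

h_f ≈ 0.00141 m

Reynolds number Re = ρVD/μ = 1140 · 0.0552 · 0.403 / 0.00222 = 1.142e+04.
Re > 4000 → turbulent. Smooth-pipe (Blasius): f = 0.316 Re^(-0.25) = 0.316/(1.142e+04)^0.25 = 0.03057.
Total minor-loss coefficient ΣK = 3·1.7 = 5.1.
ΔP = [f·L/D + ΣK]·(ρV²/2) = [0.03057·52.4/0.403 + 5.1]·(1140·0.0552²/2) = [3.974 + 5.1]·1.737 = 15.76 Pa.
Head loss h_f = ΔP/(ρg) = 15.76/(1140·9.81) = 0.00141 m.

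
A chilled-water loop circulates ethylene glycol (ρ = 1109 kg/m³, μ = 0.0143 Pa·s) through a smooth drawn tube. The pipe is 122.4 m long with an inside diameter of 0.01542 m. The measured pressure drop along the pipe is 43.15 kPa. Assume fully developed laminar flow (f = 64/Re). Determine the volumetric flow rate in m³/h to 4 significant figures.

For laminar flow, f = 64/Re with Re = ρVD/μ, so Darcy-Weisbach reduces to ΔP = 32μLV/D². Solving for V: V = ΔP·D²/(32μL) = 4.315e+04·(0.01542)²/(32·0.0143·122.4) = 0.1832 m/s.
Check: Re = ρVD/μ = 1109·0.1832·0.01542/0.0143 = 219.1 < 2300, so the laminar assumption holds.
Q = V·A = 0.1832·(π/4·0.01542²) = 3.421e-05 m³/s = 0.1232 m³/h.

Q ≈ 0.1232 m³/h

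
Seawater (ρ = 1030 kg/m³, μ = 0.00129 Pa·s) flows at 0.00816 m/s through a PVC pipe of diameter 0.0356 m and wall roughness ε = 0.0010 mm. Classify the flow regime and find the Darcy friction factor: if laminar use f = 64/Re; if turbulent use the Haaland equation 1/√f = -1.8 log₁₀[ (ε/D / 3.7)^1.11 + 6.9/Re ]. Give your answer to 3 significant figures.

Re = ρVD/μ = 1030·0.00816·0.0356/0.00129 = 231.9.
Re < 2300 → laminar, so f = 64/Re = 0.2759 (roughness is irrelevant in laminar flow).

f ≈ 0.276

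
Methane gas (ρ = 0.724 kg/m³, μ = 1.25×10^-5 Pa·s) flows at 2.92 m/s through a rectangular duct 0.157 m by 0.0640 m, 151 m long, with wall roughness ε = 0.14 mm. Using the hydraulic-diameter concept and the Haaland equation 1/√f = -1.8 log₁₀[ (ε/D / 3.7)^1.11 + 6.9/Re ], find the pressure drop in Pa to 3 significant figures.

Hydraulic diameter D_h = 4A/P = 4·(0.157·0.064)/(2·(0.157+0.064)) = 0.04019/0.442 = 0.09093 m.
Re = ρVD_h/μ = 0.724·2.92·0.09093/1.25e-05 = 1.538e+04.
ε/D_h = 0.00014/0.09093 = 0.00154; Haaland gives 1/√f = -1.8 log₁₀[0.000177+0.000449] = 5.767, so f = 0.03007.
ΔP = f(L/D_h)(ρV²/2) = 0.03007·151/0.09093·3.087 = 154.1 Pa.

ΔP ≈ 154 Pa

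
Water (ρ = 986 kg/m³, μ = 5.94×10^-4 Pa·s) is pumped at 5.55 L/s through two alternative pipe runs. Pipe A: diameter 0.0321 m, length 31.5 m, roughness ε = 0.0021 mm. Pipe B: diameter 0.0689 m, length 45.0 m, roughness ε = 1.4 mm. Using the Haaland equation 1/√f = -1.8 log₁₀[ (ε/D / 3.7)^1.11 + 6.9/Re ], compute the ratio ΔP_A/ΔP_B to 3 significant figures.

Pipe A: V = Q/A = 0.00555/0.0008093 = 6.858 m/s; Re = 3.654e+05; ε/D = 6.54e-05; Haaland → f = 0.01448; ΔP_A = f(L/D)(ρV²/2) = 3.295e+05 Pa.
Pipe B: V = Q/A = 0.00555/0.003728 = 1.489 m/s; Re = 1.702e+05; ε/D = 0.0203; Haaland → f = 0.04925; ΔP_B = f(L/D)(ρV²/2) = 3.514e+04 Pa.
ΔP_A/ΔP_B = 3.295e+05/3.514e+04 = 9.38.

ΔP_A/ΔP_B ≈ 9.38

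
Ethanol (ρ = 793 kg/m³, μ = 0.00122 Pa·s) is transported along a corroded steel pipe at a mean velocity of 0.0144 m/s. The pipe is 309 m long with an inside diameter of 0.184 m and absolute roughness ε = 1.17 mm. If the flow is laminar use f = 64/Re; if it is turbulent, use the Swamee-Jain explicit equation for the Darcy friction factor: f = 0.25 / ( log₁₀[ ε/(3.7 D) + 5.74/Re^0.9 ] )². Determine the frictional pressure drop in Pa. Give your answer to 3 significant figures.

Reynolds number Re = ρVD/μ = 793 · 0.0144 · 0.184 / 0.00122 = 1722.
Re < 2300 → laminar flow, so f = 64/Re = 64/1722 = 0.03716 (the turbulent correlation is not needed).
Darcy-Weisbach: ΔP = f(L/D)(ρV²/2) = 0.03716·(309/0.184)·(793·0.0144²/2) = 0.03716·1679·0.08222 = 5.131 Pa.

ΔP ≈ 5.13 Pa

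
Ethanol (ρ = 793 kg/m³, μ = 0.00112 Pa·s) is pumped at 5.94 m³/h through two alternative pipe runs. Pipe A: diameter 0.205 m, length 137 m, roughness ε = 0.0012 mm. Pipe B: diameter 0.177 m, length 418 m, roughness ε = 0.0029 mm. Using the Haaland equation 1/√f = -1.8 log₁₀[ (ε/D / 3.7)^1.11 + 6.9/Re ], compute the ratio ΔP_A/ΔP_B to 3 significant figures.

Pipe A: V = Q/A = 0.00165/0.03301 = 0.04999 m/s; Re = 7256; ε/D = 5.85e-06; Haaland → f = 0.0338; ΔP_A = f(L/D)(ρV²/2) = 22.38 Pa.
Pipe B: V = Q/A = 0.00165/0.02461 = 0.06706 m/s; Re = 8404; ε/D = 1.64e-05; Haaland → f = 0.03243; ΔP_B = f(L/D)(ρV²/2) = 136.5 Pa.
ΔP_A/ΔP_B = 22.38/136.5 = 0.164.

ΔP_A/ΔP_B ≈ 0.164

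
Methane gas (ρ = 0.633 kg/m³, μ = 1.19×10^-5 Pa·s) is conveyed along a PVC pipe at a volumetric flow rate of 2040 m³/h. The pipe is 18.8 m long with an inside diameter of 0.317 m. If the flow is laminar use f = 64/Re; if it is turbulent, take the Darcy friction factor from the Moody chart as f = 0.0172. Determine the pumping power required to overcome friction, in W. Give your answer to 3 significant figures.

P ≈ 9.43 W

Q = 2040 m³/h = 2040/3600 = 0.5667 m³/s.
Cross-sectional area A = πD²/4 = π(0.317)²/4 = 0.07892 m²; mean velocity V = Q/A = 0.5667/0.07892 = 7.18 m/s.
Reynolds number Re = ρVD/μ = 0.633 · 7.18 · 0.317 / 1.19e-05 = 1.211e+05.
Re > 4000 → turbulent; use the Moody-chart value f = 0.0172.
Darcy-Weisbach: ΔP = f(L/D)(ρV²/2) = 0.0172·(18.8/0.317)·(0.633·7.18²/2) = 0.0172·59.31·16.32 = 16.64 Pa.
Pumping power P = QΔP = 0.5667·16.64 = 9.431 W = 9.43 W.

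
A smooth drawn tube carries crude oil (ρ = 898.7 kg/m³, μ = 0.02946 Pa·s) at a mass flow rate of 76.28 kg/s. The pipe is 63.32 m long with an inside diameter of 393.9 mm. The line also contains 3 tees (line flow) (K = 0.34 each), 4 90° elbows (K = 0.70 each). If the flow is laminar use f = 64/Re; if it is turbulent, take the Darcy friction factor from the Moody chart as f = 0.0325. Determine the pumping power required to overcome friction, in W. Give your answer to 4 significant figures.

A = πD²/4 = π(0.3939)²/4 = 0.1219 m²; mean velocity V = ṁ/(ρA) = 76.28/(898.7 · 0.1219) = 0.6965 m/s.
Reynolds number Re = ρVD/μ = 898.7 · 0.6965 · 0.3939 / 0.0295 = 8370.
Re > 4000 → turbulent; use the Moody-chart value f = 0.0325.
Total minor-loss coefficient ΣK = 3·0.34 + 4·0.7 = 3.82.
ΔP = [f·L/D + ΣK]·(ρV²/2) = [0.0325·63.32/0.3939 + 3.82]·(898.7·0.6965²/2) = [5.224 + 3.82]·218 = 1972 Pa.
Q = ṁ/ρ = 76.28/898.7 = 0.08488 m³/s.
Pumping power P = QΔP = 0.08488·1972 = 167.35 W = 167.4 W.

P ≈ 167.4 W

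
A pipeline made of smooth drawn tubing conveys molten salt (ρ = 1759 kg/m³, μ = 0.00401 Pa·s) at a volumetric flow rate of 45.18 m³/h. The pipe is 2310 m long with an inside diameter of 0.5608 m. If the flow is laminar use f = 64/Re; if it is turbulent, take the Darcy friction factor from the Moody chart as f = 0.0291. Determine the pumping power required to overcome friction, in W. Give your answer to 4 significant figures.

Q = 45.18 m³/h = 45.18/3600 = 0.01255 m³/s.
Cross-sectional area A = πD²/4 = π(0.5608)²/4 = 0.247 m²; mean velocity V = Q/A = 0.01255/0.247 = 0.05081 m/s.
Reynolds number Re = ρVD/μ = 1759 · 0.05081 · 0.5608 / 0.00401 = 1.25e+04.
Re > 4000 → turbulent; use the Moody-chart value f = 0.0291.
Darcy-Weisbach: ΔP = f(L/D)(ρV²/2) = 0.0291·(2310/0.5608)·(1759·0.05081²/2) = 0.0291·4119·2.27 = 272.2 Pa.
Pumping power P = QΔP = 0.01255·272.2 = 3.4155 W = 3.415 W.

P ≈ 3.415 W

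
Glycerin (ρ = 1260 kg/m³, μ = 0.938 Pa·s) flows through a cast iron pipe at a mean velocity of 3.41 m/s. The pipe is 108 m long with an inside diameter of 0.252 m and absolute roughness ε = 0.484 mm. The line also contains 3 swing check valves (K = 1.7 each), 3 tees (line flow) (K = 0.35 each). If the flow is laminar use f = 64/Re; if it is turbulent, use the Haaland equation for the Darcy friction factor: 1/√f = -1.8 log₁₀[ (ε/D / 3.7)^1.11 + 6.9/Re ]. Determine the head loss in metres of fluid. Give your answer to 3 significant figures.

Reynolds number Re = ρVD/μ = 1260 · 3.41 · 0.252 / 0.938 = 1154.
Re < 2300 → laminar flow, so f = 64/Re = 64/1154 = 0.05544 (the turbulent correlation is not needed).
Total minor-loss coefficient ΣK = 3·1.7 + 3·0.35 = 6.15.
ΔP = [f·L/D + ΣK]·(ρV²/2) = [0.05544·108/0.252 + 6.15]·(1260·3.41²/2) = [23.76 + 6.15]·7326 = 2.191e+05 Pa.
Head loss h_f = ΔP/(ρg) = 2.191e+05/(1260·9.81) = 17.7 m.

h_f ≈ 17.7 m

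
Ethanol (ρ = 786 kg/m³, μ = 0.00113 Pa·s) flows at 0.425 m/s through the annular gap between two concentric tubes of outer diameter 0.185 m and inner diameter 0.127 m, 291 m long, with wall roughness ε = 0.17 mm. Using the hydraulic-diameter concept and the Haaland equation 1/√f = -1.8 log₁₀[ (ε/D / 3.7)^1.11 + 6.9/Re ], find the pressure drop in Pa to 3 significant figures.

ΔP ≈ 11300 Pa

Hydraulic diameter D_h = 4A/P = D_o - D_i = 0.185 - 0.127 = 0.058 m.
Re = ρVD_h/μ = 786·0.425·0.058/0.00113 = 1.715e+04.
ε/D_h = 0.00017/0.058 = 0.00293; Haaland gives 1/√f = -1.8 log₁₀[0.000361+0.000402] = 5.611, so f = 0.03176.
ΔP = f(L/D_h)(ρV²/2) = 0.03176·291/0.058·70.99 = 1.131e+04 Pa.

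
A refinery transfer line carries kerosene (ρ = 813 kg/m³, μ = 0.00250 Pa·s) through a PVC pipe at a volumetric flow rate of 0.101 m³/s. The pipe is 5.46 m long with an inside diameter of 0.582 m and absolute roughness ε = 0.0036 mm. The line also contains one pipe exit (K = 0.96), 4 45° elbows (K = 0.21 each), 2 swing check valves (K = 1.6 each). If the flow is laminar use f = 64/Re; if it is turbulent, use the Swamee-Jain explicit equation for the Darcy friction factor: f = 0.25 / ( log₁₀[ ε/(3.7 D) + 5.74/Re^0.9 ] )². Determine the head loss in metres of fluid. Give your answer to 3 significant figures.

h_f ≈ 0.0381 m

Cross-sectional area A = πD²/4 = π(0.582)²/4 = 0.266 m²; mean velocity V = Q/A = 0.101/0.266 = 0.3797 m/s.
Reynolds number Re = ρVD/μ = 813 · 0.3797 · 0.582 / 0.0025 = 7.186e+04.
Re > 4000 → turbulent. Relative roughness ε/D = 3.6e-06/0.582 = 6.19e-06. Swamee-Jain: f = 0.25/(log₁₀[6.19e-06/3.7 + 5.74/7.186e+04^0.9])² = 0.25/(log₁₀[1.67e-06 + 0.000244])² = 0.25/(-3.609)² = 0.01919.
Total minor-loss coefficient ΣK = 1·0.96 + 4·0.21 + 2·1.6 = 5.
ΔP = [f·L/D + ΣK]·(ρV²/2) = [0.01919·5.46/0.582 + 5]·(813·0.3797²/2) = [0.1801 + 5]·58.59 = 303.5 Pa.
Head loss h_f = ΔP/(ρg) = 303.5/(813·9.81) = 0.0381 m.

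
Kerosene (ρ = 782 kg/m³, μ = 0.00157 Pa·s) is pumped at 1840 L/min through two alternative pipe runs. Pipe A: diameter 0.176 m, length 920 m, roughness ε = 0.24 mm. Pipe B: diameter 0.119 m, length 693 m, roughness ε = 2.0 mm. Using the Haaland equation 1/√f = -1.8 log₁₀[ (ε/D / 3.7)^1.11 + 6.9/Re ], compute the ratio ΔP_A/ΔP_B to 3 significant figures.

ΔP_A/ΔP_B ≈ 0.0940

Pipe A: V = Q/A = 0.03067/0.02433 = 1.261 m/s; Re = 1.105e+05; ε/D = 0.00136; Haaland → f = 0.02299; ΔP_A = f(L/D)(ρV²/2) = 7.467e+04 Pa.
Pipe B: V = Q/A = 0.03067/0.01112 = 2.757 m/s; Re = 1.634e+05; ε/D = 0.0168; Haaland → f = 0.0459; ΔP_B = f(L/D)(ρV²/2) = 7.945e+05 Pa.
ΔP_A/ΔP_B = 7.467e+04/7.945e+05 = 0.0940.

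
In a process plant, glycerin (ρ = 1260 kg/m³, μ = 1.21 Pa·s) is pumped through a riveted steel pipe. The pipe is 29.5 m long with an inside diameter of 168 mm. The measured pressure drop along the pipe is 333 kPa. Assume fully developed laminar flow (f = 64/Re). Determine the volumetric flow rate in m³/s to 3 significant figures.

For laminar flow, f = 64/Re with Re = ρVD/μ, so Darcy-Weisbach reduces to ΔP = 32μLV/D². Solving for V: V = ΔP·D²/(32μL) = 3.33e+05·(0.168)²/(32·1.21·29.5) = 8.228 m/s.
Check: Re = ρVD/μ = 1260·8.228·0.168/1.21 = 1439 < 2300, so the laminar assumption holds.
Q = V·A = 8.228·(π/4·0.168²) = 0.1824 m³/s = 0.182 m³/s.

Q ≈ 0.182 m³/s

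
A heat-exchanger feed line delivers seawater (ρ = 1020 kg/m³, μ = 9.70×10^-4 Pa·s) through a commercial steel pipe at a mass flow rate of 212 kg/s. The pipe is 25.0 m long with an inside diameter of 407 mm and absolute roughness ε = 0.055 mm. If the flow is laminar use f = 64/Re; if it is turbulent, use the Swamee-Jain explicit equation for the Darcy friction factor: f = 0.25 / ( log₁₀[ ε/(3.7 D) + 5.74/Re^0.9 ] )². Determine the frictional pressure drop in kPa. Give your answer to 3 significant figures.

A = πD²/4 = π(0.407)²/4 = 0.1301 m²; mean velocity V = ṁ/(ρA) = 212/(1020 · 0.1301) = 1.598 m/s.
Reynolds number Re = ρVD/μ = 1020 · 1.598 · 0.407 / 0.00097 = 6.837e+05.
Re > 4000 → turbulent. Relative roughness ε/D = 5.5e-05/0.407 = 0.000135. Swamee-Jain: f = 0.25/(log₁₀[0.000135/3.7 + 5.74/6.837e+05^0.9])² = 0.25/(log₁₀[3.65e-05 + 3.22e-05])² = 0.25/(-4.163)² = 0.01442.
Darcy-Weisbach: ΔP = f(L/D)(ρV²/2) = 0.01442·(25/0.407)·(1020·1.598²/2) = 0.01442·61.43·1302 = 1153 Pa.
ΔP = 1153 Pa = 1.15 kPa.

ΔP ≈ 1.15 kPa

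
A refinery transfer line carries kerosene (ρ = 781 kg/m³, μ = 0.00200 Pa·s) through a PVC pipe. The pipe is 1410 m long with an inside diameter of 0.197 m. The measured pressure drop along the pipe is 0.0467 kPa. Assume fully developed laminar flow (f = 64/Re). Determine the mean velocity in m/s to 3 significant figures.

For laminar flow, f = 64/Re with Re = ρVD/μ, so Darcy-Weisbach reduces to ΔP = 32μLV/D². Solving for V: V = ΔP·D²/(32μL) = 46.7·(0.197)²/(32·0.002·1410) = 0.02008 m/s.
Check: Re = ρVD/μ = 781·0.02008·0.197/0.002 = 1545 < 2300, so the laminar assumption holds.

V ≈ 0.0201 m/s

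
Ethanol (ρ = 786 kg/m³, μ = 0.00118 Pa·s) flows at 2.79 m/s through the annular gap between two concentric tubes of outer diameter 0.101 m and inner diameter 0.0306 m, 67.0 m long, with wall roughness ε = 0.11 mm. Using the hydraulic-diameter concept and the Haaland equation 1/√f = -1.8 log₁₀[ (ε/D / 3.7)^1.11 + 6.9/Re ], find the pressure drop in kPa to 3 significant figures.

ΔP ≈ 68.1 kPa

Hydraulic diameter D_h = 4A/P = D_o - D_i = 0.101 - 0.0306 = 0.0704 m.
Re = ρVD_h/μ = 786·2.79·0.0704/0.00118 = 1.308e+05.
ε/D_h = 0.00011/0.0704 = 0.00156; Haaland gives 1/√f = -1.8 log₁₀[0.00018+5.27e-05] = 6.541, so f = 0.02337.
ΔP = f(L/D_h)(ρV²/2) = 0.02337·67/0.0704·3059 = 6.805e+04 Pa.
ΔP = 68.1 kPa.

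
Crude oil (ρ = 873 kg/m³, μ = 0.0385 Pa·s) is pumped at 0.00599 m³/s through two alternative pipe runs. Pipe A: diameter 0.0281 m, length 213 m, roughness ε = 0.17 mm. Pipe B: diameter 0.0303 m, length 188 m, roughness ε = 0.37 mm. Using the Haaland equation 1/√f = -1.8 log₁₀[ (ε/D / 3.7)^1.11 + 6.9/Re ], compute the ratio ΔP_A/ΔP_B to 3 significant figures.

Pipe A: V = Q/A = 0.00599/0.0006202 = 9.659 m/s; Re = 6154; ε/D = 0.00605; Haaland → f = 0.04188; ΔP_A = f(L/D)(ρV²/2) = 1.293e+07 Pa.
Pipe B: V = Q/A = 0.00599/0.0007211 = 8.307 m/s; Re = 5708; ε/D = 0.0122; Haaland → f = 0.04832; ΔP_B = f(L/D)(ρV²/2) = 9.031e+06 Pa.
ΔP_A/ΔP_B = 1.293e+07/9.031e+06 = 1.43.

ΔP_A/ΔP_B ≈ 1.43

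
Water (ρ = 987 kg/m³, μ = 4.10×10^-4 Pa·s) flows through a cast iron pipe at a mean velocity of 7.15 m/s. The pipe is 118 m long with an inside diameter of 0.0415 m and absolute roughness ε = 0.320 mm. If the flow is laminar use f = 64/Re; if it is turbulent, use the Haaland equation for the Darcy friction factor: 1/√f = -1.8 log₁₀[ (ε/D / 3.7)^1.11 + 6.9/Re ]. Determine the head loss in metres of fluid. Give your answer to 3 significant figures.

h_f ≈ 259 m

Reynolds number Re = ρVD/μ = 987 · 7.15 · 0.0415 / 0.00041 = 7.143e+05.
Re > 4000 → turbulent. Relative roughness ε/D = 0.00032/0.0415 = 0.00771. Haaland: 1/√f = -1.8 log₁₀[(0.00771/3.7)^1.11 + 6.9/7.143e+05] = -1.8 log₁₀[0.00106 + 9.66e-06] = 5.35, so f = 0.03494.
Darcy-Weisbach: ΔP = f(L/D)(ρV²/2) = 0.03494·(118/0.0415)·(987·7.15²/2) = 0.03494·2843·2.523e+04 = 2.507e+06 Pa.
Head loss h_f = ΔP/(ρg) = 2.507e+06/(987·9.81) = 259 m.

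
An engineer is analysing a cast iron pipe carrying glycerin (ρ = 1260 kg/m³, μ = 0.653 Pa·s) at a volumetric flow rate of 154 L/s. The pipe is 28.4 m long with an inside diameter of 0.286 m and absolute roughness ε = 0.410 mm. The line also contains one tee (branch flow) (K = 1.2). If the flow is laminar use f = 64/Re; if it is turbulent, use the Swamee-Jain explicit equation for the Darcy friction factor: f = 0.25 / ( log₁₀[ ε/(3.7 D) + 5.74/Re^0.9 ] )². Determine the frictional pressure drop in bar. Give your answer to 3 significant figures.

Q = 154 L/s = 154/1000 = 0.154 m³/s.
Cross-sectional area A = πD²/4 = π(0.286)²/4 = 0.06424 m²; mean velocity V = Q/A = 0.154/0.06424 = 2.397 m/s.
Reynolds number Re = ρVD/μ = 1260 · 2.397 · 0.286 / 0.653 = 1323.
Re < 2300 → laminar flow, so f = 64/Re = 64/1323 = 0.04838 (the turbulent correlation is not needed).
Total minor-loss coefficient ΣK = 1·1.2 = 1.2.
ΔP = [f·L/D + ΣK]·(ρV²/2) = [0.04838·28.4/0.286 + 1.2]·(1260·2.397²/2) = [4.804 + 1.2]·3620 = 2.174e+04 Pa.
ΔP = 2.174e+04 Pa = 0.217 bar.

ΔP ≈ 0.217 bar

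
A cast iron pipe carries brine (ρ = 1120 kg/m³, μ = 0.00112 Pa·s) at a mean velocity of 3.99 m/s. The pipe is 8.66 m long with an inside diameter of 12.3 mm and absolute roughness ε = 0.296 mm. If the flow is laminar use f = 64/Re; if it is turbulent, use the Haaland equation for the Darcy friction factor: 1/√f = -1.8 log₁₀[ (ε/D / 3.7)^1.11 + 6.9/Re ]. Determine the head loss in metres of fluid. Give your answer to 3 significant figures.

Reynolds number Re = ρVD/μ = 1120 · 3.99 · 0.0123 / 0.00112 = 4.908e+04.
Re > 4000 → turbulent. Relative roughness ε/D = 0.000296/0.0123 = 0.0241. Haaland: 1/√f = -1.8 log₁₀[(0.0241/3.7)^1.11 + 6.9/4.908e+04] = -1.8 log₁₀[0.00374 + 0.000141] = 4.34, so f = 0.05308.
Darcy-Weisbach: ΔP = f(L/D)(ρV²/2) = 0.05308·(8.66/0.0123)·(1120·3.99²/2) = 0.05308·704.1·8915 = 3.332e+05 Pa.
Head loss h_f = ΔP/(ρg) = 3.332e+05/(1120·9.81) = 30.3 m.

h_f ≈ 30.3 m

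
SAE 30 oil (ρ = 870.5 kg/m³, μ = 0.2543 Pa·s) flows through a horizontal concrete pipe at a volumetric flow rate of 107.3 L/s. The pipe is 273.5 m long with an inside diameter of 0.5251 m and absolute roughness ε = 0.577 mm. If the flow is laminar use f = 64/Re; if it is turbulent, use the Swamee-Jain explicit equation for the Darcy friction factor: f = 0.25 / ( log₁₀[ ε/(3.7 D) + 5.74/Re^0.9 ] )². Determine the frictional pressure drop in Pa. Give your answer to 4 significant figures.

Q = 107.3 L/s = 107.3/1000 = 0.1073 m³/s.
Cross-sectional area A = πD²/4 = π(0.5251)²/4 = 0.2166 m²; mean velocity V = Q/A = 0.1073/0.2166 = 0.4955 m/s.
Reynolds number Re = ρVD/μ = 870.5 · 0.4955 · 0.5251 / 0.254 = 890.6.
Re < 2300 → laminar flow, so f = 64/Re = 64/890.6 = 0.07186 (the turbulent correlation is not needed).
Darcy-Weisbach: ΔP = f(L/D)(ρV²/2) = 0.07186·(273.5/0.5251)·(870.5·0.4955²/2) = 0.07186·520.9·106.9 = 3999 Pa.

ΔP ≈ 3999 Pa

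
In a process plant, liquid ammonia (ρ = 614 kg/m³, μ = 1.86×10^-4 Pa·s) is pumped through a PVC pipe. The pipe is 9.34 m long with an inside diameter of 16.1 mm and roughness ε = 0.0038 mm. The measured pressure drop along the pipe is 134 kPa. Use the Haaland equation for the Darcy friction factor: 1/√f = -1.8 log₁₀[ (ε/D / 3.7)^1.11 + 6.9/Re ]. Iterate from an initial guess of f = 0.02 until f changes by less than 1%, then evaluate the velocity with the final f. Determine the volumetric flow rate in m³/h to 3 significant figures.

Rearranging Darcy-Weisbach: V = √(2·ΔP·D/(f·L·ρ)). With ε/D = 3.8e-06/0.0161 = 0.000236, iterate starting from f = 0.02:
  f = 0.02 → V = √(2·1.34e+05·0.0161/(0.02·9.34·614)) = 6.133 m/s; Re = ρVD/μ = 3.26e+05; f → 0.0162
  f = 0.0162 → V = 6.814 m/s; Re = 3.622e+05; f → 0.01604
  f = 0.01604 → V = 6.848 m/s; Re = 3.64e+05; f → 0.01604
Converged (Δf/f < 1%). With the final f = 0.01604: V = √(2·1.34e+05·0.0161/(0.01604·9.34·614)) = 6.85 m/s.
Q = V·A = 6.85·(π/4·0.0161²) = 0.001395 m³/s = 5.02 m³/h.

Q ≈ 5.02 m³/h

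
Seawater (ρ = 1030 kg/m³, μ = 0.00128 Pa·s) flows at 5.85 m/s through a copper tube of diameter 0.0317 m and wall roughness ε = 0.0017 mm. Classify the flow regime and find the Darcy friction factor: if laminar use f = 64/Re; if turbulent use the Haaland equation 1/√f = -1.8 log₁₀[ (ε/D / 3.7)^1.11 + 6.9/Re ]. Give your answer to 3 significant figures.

Re = ρVD/μ = 1030·5.85·0.0317/0.00128 = 1.492e+05.
Re > 4000 → turbulent. ε/D = 1.7e-06/0.0317 = 5.36e-05; Haaland: 1/√f = -1.8 log₁₀[4.26e-06 + 4.62e-05] = 7.734, so f = 0.01672.

f ≈ 0.0167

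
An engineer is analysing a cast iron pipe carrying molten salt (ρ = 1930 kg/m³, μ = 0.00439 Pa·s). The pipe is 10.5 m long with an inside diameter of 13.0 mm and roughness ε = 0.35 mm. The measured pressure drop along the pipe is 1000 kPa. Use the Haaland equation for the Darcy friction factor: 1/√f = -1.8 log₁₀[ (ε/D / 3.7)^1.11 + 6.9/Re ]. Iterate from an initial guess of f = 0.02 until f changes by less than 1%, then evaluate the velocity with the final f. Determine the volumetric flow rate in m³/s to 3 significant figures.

Q ≈ 6.35×10^-4 m³/s

Rearranging Darcy-Weisbach: V = √(2·ΔP·D/(f·L·ρ)). With ε/D = 0.00035/0.013 = 0.0269, iterate starting from f = 0.02:
  f = 0.02 → V = √(2·1e+06·0.013/(0.02·10.5·1930)) = 8.009 m/s; Re = ρVD/μ = 4.578e+04; f → 0.05551
  f = 0.05551 → V = 4.808 m/s; Re = 2.748e+04; f → 0.05597
Converged (Δf/f < 1%). With the final f = 0.05597: V = √(2·1e+06·0.013/(0.05597·10.5·1930)) = 4.788 m/s.
Q = V·A = 4.788·(π/4·0.013²) = 0.0006355 m³/s = 6.35×10^-4 m³/s.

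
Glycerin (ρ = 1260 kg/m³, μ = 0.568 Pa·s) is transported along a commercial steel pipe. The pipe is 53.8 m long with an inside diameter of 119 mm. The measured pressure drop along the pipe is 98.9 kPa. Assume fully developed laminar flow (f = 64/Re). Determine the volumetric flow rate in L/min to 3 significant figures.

Q ≈ 956 L/min

For laminar flow, f = 64/Re with Re = ρVD/μ, so Darcy-Weisbach reduces to ΔP = 32μLV/D². Solving for V: V = ΔP·D²/(32μL) = 9.89e+04·(0.119)²/(32·0.568·53.8) = 1.432 m/s.
Check: Re = ρVD/μ = 1260·1.432·0.119/0.568 = 378.1 < 2300, so the laminar assumption holds.
Q = V·A = 1.432·(π/4·0.119²) = 0.01593 m³/s = 956 L/min.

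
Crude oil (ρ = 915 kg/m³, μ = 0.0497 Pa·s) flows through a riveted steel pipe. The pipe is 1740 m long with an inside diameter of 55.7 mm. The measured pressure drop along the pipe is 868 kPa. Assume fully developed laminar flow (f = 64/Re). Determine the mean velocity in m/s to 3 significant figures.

V ≈ 0.973 m/s

For laminar flow, f = 64/Re with Re = ρVD/μ, so Darcy-Weisbach reduces to ΔP = 32μLV/D². Solving for V: V = ΔP·D²/(32μL) = 8.68e+05·(0.0557)²/(32·0.0497·1740) = 0.9731 m/s.
Check: Re = ρVD/μ = 915·0.9731·0.0557/0.0497 = 997.9 < 2300, so the laminar assumption holds.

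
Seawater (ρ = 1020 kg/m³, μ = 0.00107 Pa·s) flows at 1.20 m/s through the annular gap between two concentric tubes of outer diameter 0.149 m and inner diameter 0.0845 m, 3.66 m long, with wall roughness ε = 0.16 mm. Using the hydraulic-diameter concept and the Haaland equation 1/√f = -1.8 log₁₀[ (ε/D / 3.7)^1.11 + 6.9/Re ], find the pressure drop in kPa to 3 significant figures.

Hydraulic diameter D_h = 4A/P = D_o - D_i = 0.149 - 0.0845 = 0.0645 m.
Re = ρVD_h/μ = 1020·1.2·0.0645/0.00107 = 7.378e+04.
ε/D_h = 0.00016/0.0645 = 0.00248; Haaland gives 1/√f = -1.8 log₁₀[0.0003+9.35e-05] = 6.129, so f = 0.02662.
ΔP = f(L/D_h)(ρV²/2) = 0.02662·3.66/0.0645·734.4 = 1109 Pa.
ΔP = 1.11 kPa.

ΔP ≈ 1.11 kPa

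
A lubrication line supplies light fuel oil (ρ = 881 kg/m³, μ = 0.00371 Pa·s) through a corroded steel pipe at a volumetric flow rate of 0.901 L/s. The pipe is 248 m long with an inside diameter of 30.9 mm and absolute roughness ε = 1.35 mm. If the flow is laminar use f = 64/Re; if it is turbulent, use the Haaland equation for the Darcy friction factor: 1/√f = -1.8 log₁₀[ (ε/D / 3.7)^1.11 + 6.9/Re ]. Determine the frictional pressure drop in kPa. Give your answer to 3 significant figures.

ΔP ≈ 359 kPa

Q = 0.901 L/s = 0.901/1000 = 0.000901 m³/s.
Cross-sectional area A = πD²/4 = π(0.0309)²/4 = 0.0007499 m²; mean velocity V = Q/A = 0.000901/0.0007499 = 1.201 m/s.
Reynolds number Re = ρVD/μ = 881 · 1.201 · 0.0309 / 0.00371 = 8816.
Re > 4000 → turbulent. Relative roughness ε/D = 0.00135/0.0309 = 0.0437. Haaland: 1/√f = -1.8 log₁₀[(0.0437/3.7)^1.11 + 6.9/8816] = -1.8 log₁₀[0.00725 + 0.000783] = 3.772, so f = 0.0703.
Darcy-Weisbach: ΔP = f(L/D)(ρV²/2) = 0.0703·(248/0.0309)·(881·1.201²/2) = 0.0703·8026·635.9 = 3.588e+05 Pa.
ΔP = 3.588e+05 Pa = 359 kPa.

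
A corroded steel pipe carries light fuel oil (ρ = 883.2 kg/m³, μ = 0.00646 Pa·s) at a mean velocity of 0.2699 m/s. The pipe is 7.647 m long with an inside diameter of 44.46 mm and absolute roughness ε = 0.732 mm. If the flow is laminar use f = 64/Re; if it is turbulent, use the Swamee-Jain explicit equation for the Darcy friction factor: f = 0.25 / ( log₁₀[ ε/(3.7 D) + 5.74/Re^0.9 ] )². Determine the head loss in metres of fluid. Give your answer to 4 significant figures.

Reynolds number Re = ρVD/μ = 883.2 · 0.2699 · 0.04446 / 0.00646 = 1641.
Re < 2300 → laminar flow, so f = 64/Re = 64/1641 = 0.03901 (the turbulent correlation is not needed).
Darcy-Weisbach: ΔP = f(L/D)(ρV²/2) = 0.03901·(7.647/0.04446)·(883.2·0.2699²/2) = 0.03901·172·32.17 = 215.8 Pa.
Head loss h_f = ΔP/(ρg) = 215.8/(883.2·9.81) = 0.02491 m.

h_f ≈ 0.02491 m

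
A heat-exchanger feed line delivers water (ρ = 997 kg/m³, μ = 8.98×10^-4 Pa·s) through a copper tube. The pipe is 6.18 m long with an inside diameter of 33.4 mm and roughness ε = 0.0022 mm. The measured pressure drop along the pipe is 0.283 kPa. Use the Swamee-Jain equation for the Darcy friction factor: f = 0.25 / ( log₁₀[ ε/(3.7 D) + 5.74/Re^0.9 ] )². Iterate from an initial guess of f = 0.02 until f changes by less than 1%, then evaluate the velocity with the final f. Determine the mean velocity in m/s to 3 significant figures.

Rearranging Darcy-Weisbach: V = √(2·ΔP·D/(f·L·ρ)). With ε/D = 2.2e-06/0.0334 = 6.59e-05, iterate starting from f = 0.02:
  f = 0.02 → V = √(2·283·0.0334/(0.02·6.18·997)) = 0.3917 m/s; Re = ρVD/μ = 1.452e+04; f → 0.02816
  f = 0.02816 → V = 0.3301 m/s; Re = 1.224e+04; f → 0.02945
  f = 0.02945 → V = 0.3228 m/s; Re = 1.197e+04; f → 0.02962
Converged (Δf/f < 1%). With the final f = 0.02962: V = √(2·283·0.0334/(0.02962·6.18·997)) = 0.3218 m/s.

V ≈ 0.322 m/s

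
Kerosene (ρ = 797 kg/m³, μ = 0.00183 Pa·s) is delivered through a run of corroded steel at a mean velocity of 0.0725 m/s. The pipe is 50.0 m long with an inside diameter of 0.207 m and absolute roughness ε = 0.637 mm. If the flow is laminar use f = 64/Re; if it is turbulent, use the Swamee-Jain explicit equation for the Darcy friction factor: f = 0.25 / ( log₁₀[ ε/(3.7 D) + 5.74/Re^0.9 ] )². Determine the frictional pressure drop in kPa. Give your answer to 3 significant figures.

Reynolds number Re = ρVD/μ = 797 · 0.0725 · 0.207 / 0.00183 = 6536.
Re > 4000 → turbulent. Relative roughness ε/D = 0.000637/0.207 = 0.00308. Swamee-Jain: f = 0.25/(log₁₀[0.00308/3.7 + 5.74/6536^0.9])² = 0.25/(log₁₀[0.000832 + 0.00211])² = 0.25/(-2.531)² = 0.03903.
Darcy-Weisbach: ΔP = f(L/D)(ρV²/2) = 0.03903·(50/0.207)·(797·0.0725²/2) = 0.03903·241.5·2.095 = 19.75 Pa.
ΔP = 19.75 Pa = 0.0197 kPa.

ΔP ≈ 0.0197 kPa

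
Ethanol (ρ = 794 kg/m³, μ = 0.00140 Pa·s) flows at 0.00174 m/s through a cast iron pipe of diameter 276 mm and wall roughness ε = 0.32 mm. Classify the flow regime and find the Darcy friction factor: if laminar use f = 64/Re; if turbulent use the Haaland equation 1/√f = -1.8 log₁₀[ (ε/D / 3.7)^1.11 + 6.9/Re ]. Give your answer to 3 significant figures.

f ≈ 0.235

Re = ρVD/μ = 794·0.00174·0.276/0.0014 = 272.4.
Re < 2300 → laminar, so f = 64/Re = 0.235 (roughness is irrelevant in laminar flow).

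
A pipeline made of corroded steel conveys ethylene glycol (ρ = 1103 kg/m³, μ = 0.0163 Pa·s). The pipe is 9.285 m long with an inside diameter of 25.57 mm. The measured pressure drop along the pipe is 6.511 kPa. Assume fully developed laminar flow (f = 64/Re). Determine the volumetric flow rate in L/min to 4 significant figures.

Q ≈ 27.08 L/min

For laminar flow, f = 64/Re with Re = ρVD/μ, so Darcy-Weisbach reduces to ΔP = 32μLV/D². Solving for V: V = ΔP·D²/(32μL) = 6511·(0.02557)²/(32·0.0163·9.285) = 0.879 m/s.
Check: Re = ρVD/μ = 1103·0.879·0.02557/0.0163 = 1521 < 2300, so the laminar assumption holds.
Q = V·A = 0.879·(π/4·0.02557²) = 0.0004514 m³/s = 27.08 L/min.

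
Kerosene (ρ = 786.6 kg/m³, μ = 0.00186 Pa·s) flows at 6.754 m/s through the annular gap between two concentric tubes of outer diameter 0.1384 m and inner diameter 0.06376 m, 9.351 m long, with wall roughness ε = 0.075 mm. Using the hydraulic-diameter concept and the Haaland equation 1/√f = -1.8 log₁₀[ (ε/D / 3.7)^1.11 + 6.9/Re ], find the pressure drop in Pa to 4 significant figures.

Hydraulic diameter D_h = 4A/P = D_o - D_i = 0.1384 - 0.06376 = 0.07464 m.
Re = ρVD_h/μ = 786.6·6.754·0.07464/0.00186 = 2.132e+05.
ε/D_h = 7.5e-05/0.07464 = 0.001; Haaland gives 1/√f = -1.8 log₁₀[0.00011+3.24e-05] = 6.924, so f = 0.02086.
ΔP = f(L/D_h)(ρV²/2) = 0.02086·9.351/0.07464·1.794e+04 = 4.689e+04 Pa.

ΔP ≈ 46890 Pa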